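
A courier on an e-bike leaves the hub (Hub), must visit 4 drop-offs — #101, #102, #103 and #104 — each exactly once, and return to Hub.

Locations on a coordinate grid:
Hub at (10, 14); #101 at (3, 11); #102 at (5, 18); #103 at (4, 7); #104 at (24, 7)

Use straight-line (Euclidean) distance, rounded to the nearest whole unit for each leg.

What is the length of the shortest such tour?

Minimum total distance: 53.

With 4 stops there are 4!/2 = 12 distinct round trips (a route and its reverse cost the same).
Hub-#101-#102-#103-#104-Hub: 8+7+11+20+16 = 62
Hub-#101-#102-#104-#103-Hub: 8+7+22+20+9 = 66
Hub-#101-#103-#102-#104-Hub: 8+4+11+22+16 = 61
Hub-#101-#103-#104-#102-Hub: 8+4+20+22+6 = 60
Hub-#101-#104-#102-#103-Hub: 8+21+22+11+9 = 71
Hub-#101-#104-#103-#102-Hub: 8+21+20+11+6 = 66
Hub-#102-#101-#103-#104-Hub: 6+7+4+20+16 = 53
Hub-#102-#101-#104-#103-Hub: 6+7+21+20+9 = 63
Hub-#102-#103-#101-#104-Hub: 6+11+4+21+16 = 58
Hub-#102-#104-#101-#103-Hub: 6+22+21+4+9 = 62
Hub-#103-#101-#102-#104-Hub: 9+4+7+22+16 = 58
Hub-#103-#102-#101-#104-Hub: 9+11+7+21+16 = 64
The minimum is 53.
One optimal route: Hub → #102 → #101 → #103 → #104 → Hub (or its reverse).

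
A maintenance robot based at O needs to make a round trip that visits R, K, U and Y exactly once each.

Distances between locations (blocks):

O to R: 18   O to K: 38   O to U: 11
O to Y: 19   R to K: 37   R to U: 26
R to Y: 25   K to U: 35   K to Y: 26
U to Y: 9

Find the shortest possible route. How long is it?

Minimum total distance: 101 blocks.

There are 12 distinct closed tours to check (reversals are equivalent).
O-R-K-U-Y-O: 18+37+35+9+19 = 118
O-R-K-Y-U-O: 18+37+26+9+11 = 101
O-R-U-K-Y-O: 18+26+35+26+19 = 124
O-R-U-Y-K-O: 18+26+9+26+38 = 117
O-R-Y-K-U-O: 18+25+26+35+11 = 115
O-R-Y-U-K-O: 18+25+9+35+38 = 125
O-K-R-U-Y-O: 38+37+26+9+19 = 129
O-K-R-Y-U-O: 38+37+25+9+11 = 120
O-K-U-R-Y-O: 38+35+26+25+19 = 143
O-K-Y-R-U-O: 38+26+25+26+11 = 126
O-U-R-K-Y-O: 11+26+37+26+19 = 119
O-U-K-R-Y-O: 11+35+37+25+19 = 127
The minimum is 101.
One optimal route: O → R → K → Y → U → O (or its reverse).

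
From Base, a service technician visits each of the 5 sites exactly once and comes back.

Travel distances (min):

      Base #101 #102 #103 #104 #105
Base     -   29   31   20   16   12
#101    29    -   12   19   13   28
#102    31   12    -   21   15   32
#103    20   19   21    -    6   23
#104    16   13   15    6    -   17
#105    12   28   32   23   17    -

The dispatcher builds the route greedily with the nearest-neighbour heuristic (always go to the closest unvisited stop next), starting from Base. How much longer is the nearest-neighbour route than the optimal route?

From Base: #105=12, #104=16, #103=20, #101=29, #102=31 → choose #105 (12).
From #105: #104=17, #103=23, #101=28, #102=32 → choose #104 (17).
From #104: #103=6, #101=13, #102=15 → choose #103 (6).
From #103: #101=19, #102=21 → choose #101 (19).
From #101: #102=12 → choose #102 (12).
NN route Base → #105 → #104 → #103 → #101 → #102 → Base costs 97.
Optimal: Base → #103 → #104 → #102 → #101 → #105 → Base costs 93 (by enumerating all 60 distinct tours).
Excess = 97 − 93 = 4.

Excess over optimum: 4 min.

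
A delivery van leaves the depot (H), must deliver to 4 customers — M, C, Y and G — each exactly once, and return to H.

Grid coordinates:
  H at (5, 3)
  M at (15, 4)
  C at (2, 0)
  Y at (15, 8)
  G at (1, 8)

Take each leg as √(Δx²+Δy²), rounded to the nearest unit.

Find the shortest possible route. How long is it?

H → M → C → Y → G → H: 10+14+15+14+6 = 59
H → M → C → G → Y → H: 10+14+8+14+11 = 57
H → M → Y → C → G → H: 10+4+15+8+6 = 43
H → M → Y → G → C → H: 10+4+14+8+4 = 40
H → M → G → C → Y → H: 10+15+8+15+11 = 59
H → M → G → Y → C → H: 10+15+14+15+4 = 58
H → C → M → Y → G → H: 4+14+4+14+6 = 42
H → C → M → G → Y → H: 4+14+15+14+11 = 58
H → C → Y → M → G → H: 4+15+4+15+6 = 44
H → C → G → M → Y → H: 4+8+15+4+11 = 42
H → Y → M → C → G → H: 11+4+14+8+6 = 43
H → Y → C → M → G → H: 11+15+14+15+6 = 61
The minimum is 40.
One optimal route: H → M → Y → G → C → H (or its reverse).

Minimum total distance: 40.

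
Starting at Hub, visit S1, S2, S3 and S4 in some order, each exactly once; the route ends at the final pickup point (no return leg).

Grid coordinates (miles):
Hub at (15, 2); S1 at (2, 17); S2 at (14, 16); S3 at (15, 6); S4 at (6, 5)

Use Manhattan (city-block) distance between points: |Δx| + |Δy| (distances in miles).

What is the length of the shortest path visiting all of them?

Shortest open route: 43 miles.

There are 4! = 24 possible orderings.
Hub→S1→S2→S3→S4: 28+13+11+10 = 62
Hub→S1→S2→S4→S3: 28+13+19+10 = 70
Hub→S1→S3→S2→S4: 28+24+11+19 = 82
Hub→S1→S3→S4→S2: 28+24+10+19 = 81
Hub→S1→S4→S2→S3: 28+16+19+11 = 74
Hub→S1→S4→S3→S2: 28+16+10+11 = 65
Hub→S2→S1→S3→S4: 15+13+24+10 = 62
Hub→S2→S1→S4→S3: 15+13+16+10 = 54
Hub→S2→S3→S1→S4: 15+11+24+16 = 66
Hub→S2→S3→S4→S1: 15+11+10+16 = 52
Hub→S2→S4→S1→S3: 15+19+16+24 = 74
Hub→S2→S4→S3→S1: 15+19+10+24 = 68
Hub→S3→S1→S2→S4: 4+24+13+19 = 60
Hub→S3→S1→S4→S2: 4+24+16+19 = 63
… (10 more)
Hub→S3→S4→S1→S2: 4+10+16+13 = 43  ← best
The minimum is 43.
One shortest path: Hub → S3 → S4 → S1 → S2.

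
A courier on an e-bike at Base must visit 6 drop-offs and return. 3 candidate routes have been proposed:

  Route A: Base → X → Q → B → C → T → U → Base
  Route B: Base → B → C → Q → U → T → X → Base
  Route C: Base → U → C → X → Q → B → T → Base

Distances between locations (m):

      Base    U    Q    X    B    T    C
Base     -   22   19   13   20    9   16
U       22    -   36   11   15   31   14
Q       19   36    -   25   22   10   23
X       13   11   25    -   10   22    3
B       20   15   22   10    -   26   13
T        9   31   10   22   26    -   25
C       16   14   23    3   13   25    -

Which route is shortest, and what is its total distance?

121 m — Route C is the shortest.

Route A: 13 + 25 + 22 + 13 + 25 + 31 + 22 = 151
Route B: 20 + 13 + 23 + 36 + 31 + 22 + 13 = 158
Route C: 22 + 14 + 3 + 25 + 22 + 26 + 9 = 121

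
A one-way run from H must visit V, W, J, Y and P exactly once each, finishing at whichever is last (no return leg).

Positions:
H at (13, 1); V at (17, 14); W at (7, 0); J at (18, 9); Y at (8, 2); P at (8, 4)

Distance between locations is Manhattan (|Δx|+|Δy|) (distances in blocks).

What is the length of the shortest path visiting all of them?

Shortest open route: 33 blocks.

There are 5! = 120 possible orderings.
H → V → W → J → Y → P: 17+24+20+17+2 = 80
H → V → W → J → P → Y: 17+24+20+15+2 = 78
H → V → W → Y → J → P: 17+24+3+17+15 = 76
H → V → W → Y → P → J: 17+24+3+2+15 = 61
H → V → W → P → J → Y: 17+24+5+15+17 = 78
H → V → W → P → Y → J: 17+24+5+2+17 = 65
H → V → J → W → Y → P: 17+6+20+3+2 = 48
H → V → J → W → P → Y: 17+6+20+5+2 = 50
H → V → J → Y → W → P: 17+6+17+3+5 = 48
H → V → J → Y → P → W: 17+6+17+2+5 = 47
H → V → J → P → W → Y: 17+6+15+5+3 = 46
H → V → J → P → Y → W: 17+6+15+2+3 = 43
H → V → Y → W → J → P: 17+21+3+20+15 = 76
H → V → Y → W → P → J: 17+21+3+5+15 = 61
… (106 more)
H → W → Y → P → J → V: 7+3+2+15+6 = 33  ← best
The minimum is 33.
One shortest path: H → W → Y → P → J → V.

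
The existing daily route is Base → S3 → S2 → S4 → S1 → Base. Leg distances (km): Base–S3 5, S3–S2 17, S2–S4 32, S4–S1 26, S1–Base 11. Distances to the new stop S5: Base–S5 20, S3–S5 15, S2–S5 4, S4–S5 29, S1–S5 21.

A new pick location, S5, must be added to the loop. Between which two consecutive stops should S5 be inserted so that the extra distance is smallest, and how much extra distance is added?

Adding 1 km by placing S5 on the S2–S4 leg.

Insertion cost between consecutive stops i–j is d(i,S5) + d(S5,j) − d(i,j):
  between Base and S3: 20 + 15 − 5 = 30
  between S3 and S2: 15 + 4 − 17 = 2
  between S2 and S4: 4 + 29 − 32 = 1
  between S4 and S1: 29 + 21 − 26 = 24
  between S1 and Base: 21 + 20 − 11 = 30
Cheapest insertion is between S2 and S4, adding 1.
New total = 91 + 1 = 92.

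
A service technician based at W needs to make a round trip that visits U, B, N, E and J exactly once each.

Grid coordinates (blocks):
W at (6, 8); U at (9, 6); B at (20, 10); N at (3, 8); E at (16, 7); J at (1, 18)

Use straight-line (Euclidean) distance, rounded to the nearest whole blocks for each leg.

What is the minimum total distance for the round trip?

With 5 stops there are 5!/2 = 60 distinct round trips (a route and its reverse cost the same).
W → U → B → N → E → J → W: 4+12+17+13+19+11 = 76
W → U → B → N → J → E → W: 4+12+17+10+19+10 = 72
W → U → B → E → N → J → W: 4+12+5+13+10+11 = 55
W → U → B → E → J → N → W: 4+12+5+19+10+3 = 53
W → U → B → J → N → E → W: 4+12+21+10+13+10 = 70
W → U → B → J → E → N → W: 4+12+21+19+13+3 = 72
W → U → N → B → E → J → W: 4+6+17+5+19+11 = 62
W → U → N → B → J → E → W: 4+6+17+21+19+10 = 77
W → U → N → E → B → J → W: 4+6+13+5+21+11 = 60
W → U → N → E → J → B → W: 4+6+13+19+21+14 = 77
W → U → N → J → B → E → W: 4+6+10+21+5+10 = 56
W → U → N → J → E → B → W: 4+6+10+19+5+14 = 58
W → U → E → B → N → J → W: 4+7+5+17+10+11 = 54
W → U → E → B → J → N → W: 4+7+5+21+10+3 = 50
… (46 more)
The minimum is 50.
One optimal route: W → U → E → B → J → N → W (or its reverse).

Minimum total distance: 50 blocks.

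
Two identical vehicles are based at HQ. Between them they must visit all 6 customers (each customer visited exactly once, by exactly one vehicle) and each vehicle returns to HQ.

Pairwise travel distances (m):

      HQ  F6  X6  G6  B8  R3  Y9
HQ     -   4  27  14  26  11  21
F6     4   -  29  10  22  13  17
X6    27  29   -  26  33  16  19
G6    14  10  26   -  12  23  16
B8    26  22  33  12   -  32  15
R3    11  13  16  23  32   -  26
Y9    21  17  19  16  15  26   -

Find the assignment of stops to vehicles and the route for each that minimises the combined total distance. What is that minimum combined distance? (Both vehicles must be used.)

Minimum combined distance: 95 m.

Try each way of splitting the stops between the two vehicles (each non-empty) and, for each split, find the best tour for each vehicle:
  {F6} + {X6, G6, B8, R3, Y9}: 8 + 87 = 95
  {X6} + {F6, G6, B8, R3, Y9}: 54 + 78 = 132
  {F6, X6} + {G6, B8, R3, Y9}: 60 + 78 = 138
  {G6} + {F6, X6, B8, R3, Y9}: 28 + 87 = 115
  {F6, G6} + {X6, B8, R3, Y9}: 28 + 87 = 115
  {X6, G6} + {F6, B8, R3, Y9}: 67 + 78 = 145
  … (31 splits in total)
Best: vehicle 1 HQ → F6 → HQ = 8; vehicle 2 HQ → G6 → B8 → Y9 → X6 → R3 → HQ = 87; combined 95.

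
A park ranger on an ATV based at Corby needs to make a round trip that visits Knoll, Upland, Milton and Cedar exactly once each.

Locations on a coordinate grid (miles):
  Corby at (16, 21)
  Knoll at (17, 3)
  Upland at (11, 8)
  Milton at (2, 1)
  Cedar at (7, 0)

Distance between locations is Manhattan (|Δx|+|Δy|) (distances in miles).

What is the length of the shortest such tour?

There are 12 distinct closed tours to check (reversals are equivalent).
Corby → Knoll → Upland → Milton → Cedar → Corby: 19+11+16+6+30 = 82
Corby → Knoll → Upland → Cedar → Milton → Corby: 19+11+12+6+34 = 82
Corby → Knoll → Milton → Upland → Cedar → Corby: 19+17+16+12+30 = 94
Corby → Knoll → Milton → Cedar → Upland → Corby: 19+17+6+12+18 = 72
Corby → Knoll → Cedar → Upland → Milton → Corby: 19+13+12+16+34 = 94
Corby → Knoll → Cedar → Milton → Upland → Corby: 19+13+6+16+18 = 72
Corby → Upland → Knoll → Milton → Cedar → Corby: 18+11+17+6+30 = 82
Corby → Upland → Knoll → Cedar → Milton → Corby: 18+11+13+6+34 = 82
Corby → Upland → Milton → Knoll → Cedar → Corby: 18+16+17+13+30 = 94
Corby → Upland → Cedar → Knoll → Milton → Corby: 18+12+13+17+34 = 94
Corby → Milton → Knoll → Upland → Cedar → Corby: 34+17+11+12+30 = 104
Corby → Milton → Upland → Knoll → Cedar → Corby: 34+16+11+13+30 = 104
The minimum is 72.
One optimal route: Corby → Knoll → Milton → Cedar → Upland → Corby (or its reverse).

Shortest round trip = 72 miles.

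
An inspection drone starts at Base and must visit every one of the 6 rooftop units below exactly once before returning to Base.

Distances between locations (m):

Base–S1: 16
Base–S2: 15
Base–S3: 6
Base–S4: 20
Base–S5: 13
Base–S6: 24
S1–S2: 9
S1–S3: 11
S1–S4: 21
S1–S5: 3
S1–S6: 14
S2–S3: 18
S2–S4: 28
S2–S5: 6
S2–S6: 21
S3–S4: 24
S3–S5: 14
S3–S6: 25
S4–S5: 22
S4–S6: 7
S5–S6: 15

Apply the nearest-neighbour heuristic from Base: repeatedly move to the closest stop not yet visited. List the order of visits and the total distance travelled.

At Base the remaining stops are S3 6, S5 13, S2 15, S1 16, S4 20, S6 24; go to S3.
At S3 the remaining stops are S1 11, S5 14, S2 18, S4 24, S6 25; go to S1.
At S1 the remaining stops are S5 3, S2 9, S6 14, S4 21; go to S5.
At S5 the remaining stops are S2 6, S6 15, S4 22; go to S2.
At S2 the remaining stops are S6 21, S4 28; go to S6.
At S6 the remaining stops are S4 7; go to S4.
Return S4→Base: 20.
Total = 6 + 11 + 3 + 6 + 21 + 7 + 20 = 74.

74 m along Base → S3 → S1 → S5 → S2 → S6 → S4 → Base.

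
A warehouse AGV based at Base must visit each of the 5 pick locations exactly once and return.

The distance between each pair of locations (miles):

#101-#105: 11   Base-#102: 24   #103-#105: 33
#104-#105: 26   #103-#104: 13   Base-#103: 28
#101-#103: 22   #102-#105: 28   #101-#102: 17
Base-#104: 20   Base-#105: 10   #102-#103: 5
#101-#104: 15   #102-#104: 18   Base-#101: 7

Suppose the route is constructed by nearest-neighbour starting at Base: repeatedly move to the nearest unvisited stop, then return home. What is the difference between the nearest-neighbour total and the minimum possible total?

10 miles longer than the optimal tour.

Base: #101=7, #105=10, #104=20, #102=24, #103=28 ⇒ #101
#101: #105=11, #104=15, #102=17, #103=22 ⇒ #105
#105: #104=26, #102=28, #103=33 ⇒ #104
#104: #103=13, #102=18 ⇒ #103
#103: #102=5 ⇒ #102
NN route Base → #101 → #105 → #104 → #103 → #102 → Base costs 86.
Optimal: Base → #104 → #103 → #102 → #101 → #105 → Base costs 76 (by enumerating all 60 distinct tours).
Excess = 86 − 76 = 10.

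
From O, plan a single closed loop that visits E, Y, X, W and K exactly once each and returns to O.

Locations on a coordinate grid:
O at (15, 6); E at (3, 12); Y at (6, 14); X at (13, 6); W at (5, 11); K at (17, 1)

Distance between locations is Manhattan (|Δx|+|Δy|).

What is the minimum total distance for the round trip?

Shortest round trip = 54.

O→E→Y→X→W→K→O: 18+5+15+13+22+7 = 80
O→E→Y→X→K→W→O: 18+5+15+9+22+15 = 84
O→E→Y→W→X→K→O: 18+5+4+13+9+7 = 56
O→E→Y→W→K→X→O: 18+5+4+22+9+2 = 60
O→E→Y→K→X→W→O: 18+5+24+9+13+15 = 84
O→E→Y→K→W→X→O: 18+5+24+22+13+2 = 84
O→E→X→Y→W→K→O: 18+16+15+4+22+7 = 82
O→E→X→Y→K→W→O: 18+16+15+24+22+15 = 110
O→E→X→W→Y→K→O: 18+16+13+4+24+7 = 82
O→E→X→W→K→Y→O: 18+16+13+22+24+17 = 110
O→E→X→K→Y→W→O: 18+16+9+24+4+15 = 86
O→E→X→K→W→Y→O: 18+16+9+22+4+17 = 86
O→E→W→Y→X→K→O: 18+3+4+15+9+7 = 56
O→E→W→Y→K→X→O: 18+3+4+24+9+2 = 60
… (46 more)
O→Y→E→W→X→K→O: 17+5+3+13+9+7 = 54  ← best
The minimum is 54.
One optimal route: O → Y → E → W → X → K → O (or its reverse).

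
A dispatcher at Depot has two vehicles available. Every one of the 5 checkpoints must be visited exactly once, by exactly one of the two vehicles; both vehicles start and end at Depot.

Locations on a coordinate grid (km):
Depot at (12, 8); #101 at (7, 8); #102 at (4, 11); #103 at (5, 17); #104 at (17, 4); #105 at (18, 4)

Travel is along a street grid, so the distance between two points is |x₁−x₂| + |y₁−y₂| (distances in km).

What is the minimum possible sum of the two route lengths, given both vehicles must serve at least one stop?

Minimum combined distance: 54 km.

Check every non-empty split of the stops between the two vehicles; for each half take its own optimal tour:
  {#101} + {#102, #103, #104, #105}: 10 + 54 = 64
  {#102} + {#101, #103, #104, #105}: 22 + 52 = 74
  {#101, #102} + {#103, #104, #105}: 22 + 52 = 74
  {#103} + {#101, #102, #104, #105}: 32 + 42 = 74
  {#101, #103} + {#102, #104, #105}: 32 + 42 = 74
  {#102, #103} + {#101, #104, #105}: 34 + 30 = 64
  … (15 splits in total)
  {#101, #102, #103} + {#104, #105}: 34 + 20 = 54  ← best
Best: vehicle 1 Depot → #101 → #102 → #103 → Depot = 34; vehicle 2 Depot → #104 → #105 → Depot = 20; combined 54.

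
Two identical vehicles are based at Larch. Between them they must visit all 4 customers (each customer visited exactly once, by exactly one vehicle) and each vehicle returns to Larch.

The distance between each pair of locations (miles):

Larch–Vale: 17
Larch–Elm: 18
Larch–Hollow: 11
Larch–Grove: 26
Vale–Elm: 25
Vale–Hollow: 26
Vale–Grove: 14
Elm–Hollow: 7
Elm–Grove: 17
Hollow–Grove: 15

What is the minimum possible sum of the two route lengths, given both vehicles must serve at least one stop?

Try each way of splitting the stops between the two vehicles (each non-empty) and, for each split, find the best tour for each vehicle:
  {Vale} + {Elm, Hollow, Grove}: 34 + 61 = 95
  {Elm} + {Vale, Hollow, Grove}: 36 + 57 = 93
  {Vale, Elm} + {Hollow, Grove}: 60 + 52 = 112
  {Hollow} + {Vale, Elm, Grove}: 22 + 66 = 88
  {Vale, Hollow} + {Elm, Grove}: 54 + 61 = 115
  {Elm, Hollow} + {Vale, Grove}: 36 + 57 = 93
  … (7 splits in total)
Best: vehicle 1 Larch → Hollow → Larch = 22; vehicle 2 Larch → Vale → Grove → Elm → Larch = 66; combined 88.

88 miles — the smallest possible combined total.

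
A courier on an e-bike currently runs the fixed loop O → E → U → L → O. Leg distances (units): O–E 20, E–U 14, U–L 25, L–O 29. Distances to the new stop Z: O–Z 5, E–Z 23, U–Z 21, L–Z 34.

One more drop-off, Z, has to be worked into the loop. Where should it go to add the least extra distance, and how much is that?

Minimum extra distance: 8, inserting Z between O and E.

Insertion cost between consecutive stops i–j is d(i,Z) + d(Z,j) − d(i,j):
  between O and E: 5 + 23 − 20 = 8
  between E and U: 23 + 21 − 14 = 30
  between U and L: 21 + 34 − 25 = 30
  between L and O: 34 + 5 − 29 = 10
Cheapest insertion is between O and E, adding 8.
New total = 88 + 8 = 96.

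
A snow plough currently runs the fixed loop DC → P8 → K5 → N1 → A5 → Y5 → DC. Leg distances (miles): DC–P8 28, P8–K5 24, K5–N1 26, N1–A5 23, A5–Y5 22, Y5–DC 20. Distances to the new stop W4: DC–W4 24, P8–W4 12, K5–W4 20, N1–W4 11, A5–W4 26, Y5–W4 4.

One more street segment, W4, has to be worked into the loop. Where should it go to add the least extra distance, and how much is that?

Insertion cost between consecutive stops i–j is d(i,W4) + d(W4,j) − d(i,j):
  between DC and P8: 24 + 12 − 28 = 8
  between P8 and K5: 12 + 20 − 24 = 8
  between K5 and N1: 20 + 11 − 26 = 5
  between N1 and A5: 11 + 26 − 23 = 14
  between A5 and Y5: 26 + 4 − 22 = 8
  between Y5 and DC: 4 + 24 − 20 = 8
Cheapest insertion is between K5 and N1, adding 5.
New total = 143 + 5 = 148.

+5 miles — insert W4 between K5 and N1.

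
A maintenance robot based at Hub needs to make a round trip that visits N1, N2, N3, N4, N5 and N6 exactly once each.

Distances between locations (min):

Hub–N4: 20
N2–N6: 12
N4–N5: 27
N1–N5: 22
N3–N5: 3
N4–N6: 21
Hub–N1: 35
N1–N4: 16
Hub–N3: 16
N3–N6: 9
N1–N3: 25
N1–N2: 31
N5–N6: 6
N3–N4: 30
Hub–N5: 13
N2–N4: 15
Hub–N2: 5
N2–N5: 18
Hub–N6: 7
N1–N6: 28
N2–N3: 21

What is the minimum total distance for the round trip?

Hub→N1→N2→N3→N4→N5→N6→Hub: 35+31+21+30+27+6+7 = 157
Hub→N1→N2→N3→N4→N6→N5→Hub: 35+31+21+30+21+6+13 = 157
Hub→N1→N2→N3→N5→N4→N6→Hub: 35+31+21+3+27+21+7 = 145
Hub→N1→N2→N3→N5→N6→N4→Hub: 35+31+21+3+6+21+20 = 137
Hub→N1→N2→N3→N6→N4→N5→Hub: 35+31+21+9+21+27+13 = 157
Hub→N1→N2→N3→N6→N5→N4→Hub: 35+31+21+9+6+27+20 = 149
Hub→N1→N2→N4→N3→N5→N6→Hub: 35+31+15+30+3+6+7 = 127
Hub→N1→N2→N4→N3→N6→N5→Hub: 35+31+15+30+9+6+13 = 139
… (352 more)
Hub→N2→N4→N1→N3→N5→N6→Hub: 5+15+16+25+3+6+7 = 77  ← best
The minimum is 77.
One optimal route: Hub → N2 → N4 → N1 → N3 → N5 → N6 → Hub (or its reverse).

Shortest round trip = 77 min.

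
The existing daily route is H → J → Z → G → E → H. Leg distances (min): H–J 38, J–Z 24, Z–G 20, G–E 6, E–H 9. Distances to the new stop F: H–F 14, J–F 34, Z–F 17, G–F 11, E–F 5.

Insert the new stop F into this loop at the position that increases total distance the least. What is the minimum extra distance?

Minimum extra distance: 8 min, inserting F between Z and G.

Insertion cost between consecutive stops i–j is d(i,F) + d(F,j) − d(i,j):
  between H and J: 14 + 34 − 38 = 10
  between J and Z: 34 + 17 − 24 = 27
  between Z and G: 17 + 11 − 20 = 8
  between G and E: 11 + 5 − 6 = 10
  between E and H: 5 + 14 − 9 = 10
Cheapest insertion is between Z and G, adding 8.
New total = 97 + 8 = 105.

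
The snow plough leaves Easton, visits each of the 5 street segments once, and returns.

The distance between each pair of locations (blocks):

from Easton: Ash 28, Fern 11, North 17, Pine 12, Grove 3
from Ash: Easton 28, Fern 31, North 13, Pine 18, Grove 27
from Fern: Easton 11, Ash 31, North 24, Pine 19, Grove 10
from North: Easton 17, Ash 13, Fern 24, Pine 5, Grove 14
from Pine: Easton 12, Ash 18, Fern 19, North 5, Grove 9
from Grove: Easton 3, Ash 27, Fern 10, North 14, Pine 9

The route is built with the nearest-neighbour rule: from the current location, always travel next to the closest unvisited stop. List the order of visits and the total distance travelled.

72 blocks along Easton → Grove → Pine → North → Ash → Fern → Easton.

At Easton the remaining stops are Grove 3, Fern 11, Pine 12, North 17, Ash 28; go to Grove.
At Grove the remaining stops are Pine 9, Fern 10, North 14, Ash 27; go to Pine.
At Pine the remaining stops are North 5, Ash 18, Fern 19; go to North.
At North the remaining stops are Ash 13, Fern 24; go to Ash.
At Ash the remaining stops are Fern 31; go to Fern.
Return Fern→Easton: 11.
Total = 3 + 9 + 5 + 13 + 31 + 11 = 72.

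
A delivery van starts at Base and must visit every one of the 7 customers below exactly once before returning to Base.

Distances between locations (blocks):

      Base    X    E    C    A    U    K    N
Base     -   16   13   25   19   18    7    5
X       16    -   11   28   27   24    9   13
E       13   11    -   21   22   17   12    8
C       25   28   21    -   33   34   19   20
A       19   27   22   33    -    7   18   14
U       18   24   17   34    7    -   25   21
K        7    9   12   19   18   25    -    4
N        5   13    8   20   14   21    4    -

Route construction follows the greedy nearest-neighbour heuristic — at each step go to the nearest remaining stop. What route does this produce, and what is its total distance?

From Base: distances to unvisited — N=5, K=7, E=13, X=16, U=18, A=19, C=25. Nearest is N (5).
From N: distances to unvisited — K=4, E=8, X=13, A=14, C=20, U=21. Nearest is K (4).
From K: distances to unvisited — X=9, E=12, A=18, C=19, U=25. Nearest is X (9).
From X: distances to unvisited — E=11, U=24, A=27, C=28. Nearest is E (11).
From E: distances to unvisited — U=17, C=21, A=22. Nearest is U (17).
From U: distances to unvisited — A=7, C=34. Nearest is A (7).
From A: distances to unvisited — C=33. Nearest is C (33).
Return C→Base: 25.
Total = 5 + 4 + 9 + 11 + 17 + 7 + 33 + 25 = 111.

Nearest-neighbour total = 111 blocks; route Base → N → K → X → E → U → A → C → Base.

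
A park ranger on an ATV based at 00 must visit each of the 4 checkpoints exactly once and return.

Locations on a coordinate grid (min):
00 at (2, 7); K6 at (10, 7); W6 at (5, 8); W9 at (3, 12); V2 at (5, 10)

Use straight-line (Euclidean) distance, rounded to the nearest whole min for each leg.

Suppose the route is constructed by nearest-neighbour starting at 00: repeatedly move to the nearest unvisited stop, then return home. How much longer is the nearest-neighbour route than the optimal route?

00: W6=3, V2=4, W9=5, K6=8 ⇒ W6
W6: V2=2, W9=4, K6=5 ⇒ V2
V2: W9=3, K6=6 ⇒ W9
W9: K6=9 ⇒ K6
NN route 00 → W6 → V2 → W9 → K6 → 00 costs 25.
Optimal: 00 → W6 → K6 → V2 → W9 → 00 costs 22 (by enumerating all 12 distinct tours).
Excess = 25 − 22 = 3.

3 min longer than the optimal tour.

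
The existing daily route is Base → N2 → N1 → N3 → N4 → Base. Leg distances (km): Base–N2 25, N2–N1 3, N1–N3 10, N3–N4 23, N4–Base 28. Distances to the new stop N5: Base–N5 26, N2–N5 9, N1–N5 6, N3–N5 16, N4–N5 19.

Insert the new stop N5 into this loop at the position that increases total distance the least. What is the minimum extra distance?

Insertion cost between consecutive stops i–j is d(i,N5) + d(N5,j) − d(i,j):
  between Base and N2: 26 + 9 − 25 = 10
  between N2 and N1: 9 + 6 − 3 = 12
  between N1 and N3: 6 + 16 − 10 = 12
  between N3 and N4: 16 + 19 − 23 = 12
  between N4 and Base: 19 + 26 − 28 = 17
Cheapest insertion is between Base and N2, adding 10.
New total = 89 + 10 = 99.

Adding 10 km by placing N5 on the Base–N2 leg.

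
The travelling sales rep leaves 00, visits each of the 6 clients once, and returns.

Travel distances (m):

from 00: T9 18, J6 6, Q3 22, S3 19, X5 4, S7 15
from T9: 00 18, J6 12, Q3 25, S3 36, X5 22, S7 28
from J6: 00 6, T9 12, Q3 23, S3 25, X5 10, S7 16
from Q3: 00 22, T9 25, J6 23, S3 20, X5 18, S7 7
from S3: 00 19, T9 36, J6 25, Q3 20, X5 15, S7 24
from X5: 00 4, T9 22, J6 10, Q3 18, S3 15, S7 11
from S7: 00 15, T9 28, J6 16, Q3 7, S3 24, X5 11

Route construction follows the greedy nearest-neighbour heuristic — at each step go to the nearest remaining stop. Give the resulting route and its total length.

At 00 the remaining stops are X5 4, J6 6, S7 15, T9 18, S3 19, Q3 22; go to X5.
At X5 the remaining stops are J6 10, S7 11, S3 15, Q3 18, T9 22; go to J6.
At J6 the remaining stops are T9 12, S7 16, Q3 23, S3 25; go to T9.
At T9 the remaining stops are Q3 25, S7 28, S3 36; go to Q3.
At Q3 the remaining stops are S7 7, S3 20; go to S7.
At S7 the remaining stops are S3 24; go to S3.
Return S3→00: 19.
Total = 4 + 10 + 12 + 25 + 7 + 24 + 19 = 101.

Total distance 101 m via the nearest-neighbour route 00 → X5 → J6 → T9 → Q3 → S7 → S3 → 00.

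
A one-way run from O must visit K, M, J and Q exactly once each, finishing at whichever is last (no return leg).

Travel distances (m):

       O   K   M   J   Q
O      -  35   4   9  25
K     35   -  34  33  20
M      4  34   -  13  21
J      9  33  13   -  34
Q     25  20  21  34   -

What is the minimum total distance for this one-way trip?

Minimum one-way distance = 63 m.

There are 4! = 24 possible orderings.
O - K - M - J - Q: 35+34+13+34 = 116
O - K - M - Q - J: 35+34+21+34 = 124
O - K - J - M - Q: 35+33+13+21 = 102
O - K - J - Q - M: 35+33+34+21 = 123
O - K - Q - M - J: 35+20+21+13 = 89
O - K - Q - J - M: 35+20+34+13 = 102
O - M - K - J - Q: 4+34+33+34 = 105
O - M - K - Q - J: 4+34+20+34 = 92
O - M - J - K - Q: 4+13+33+20 = 70
O - M - J - Q - K: 4+13+34+20 = 71
O - M - Q - K - J: 4+21+20+33 = 78
O - M - Q - J - K: 4+21+34+33 = 92
O - J - K - M - Q: 9+33+34+21 = 97
O - J - K - Q - M: 9+33+20+21 = 83
… (10 more)
O - J - M - Q - K: 9+13+21+20 = 63  ← best
The minimum is 63.
One shortest path: O → J → M → Q → K.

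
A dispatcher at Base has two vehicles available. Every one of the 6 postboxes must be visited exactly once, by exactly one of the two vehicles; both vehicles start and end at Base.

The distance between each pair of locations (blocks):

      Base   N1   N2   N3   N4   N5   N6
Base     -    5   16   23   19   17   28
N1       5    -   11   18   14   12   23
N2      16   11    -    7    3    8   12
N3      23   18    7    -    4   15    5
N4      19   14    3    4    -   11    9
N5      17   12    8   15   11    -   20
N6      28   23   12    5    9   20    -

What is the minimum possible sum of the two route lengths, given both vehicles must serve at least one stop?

There are 2^5 − 1 = 31 ways to divide the 6 stops into two non-empty groups. For each, the best each vehicle can do is its own shortest tour through its group:
  {N1} + {N2, N3, N4, N5, N6}: 10 + 65 = 75
  {N2} + {N1, N3, N4, N5, N6}: 32 + 65 = 97
  {N1, N2} + {N3, N4, N5, N6}: 32 + 65 = 97
  {N3} + {N1, N2, N4, N5, N6}: 46 + 65 = 111
  {N1, N3} + {N2, N4, N5, N6}: 46 + 65 = 111
  {N2, N3} + {N1, N4, N5, N6}: 46 + 65 = 111
  … (31 splits in total)
Best: vehicle 1 Base → N1 → Base = 10; vehicle 2 Base → N2 → N3 → N6 → N4 → N5 → Base = 65; combined 75.

Minimum combined distance: 75 blocks.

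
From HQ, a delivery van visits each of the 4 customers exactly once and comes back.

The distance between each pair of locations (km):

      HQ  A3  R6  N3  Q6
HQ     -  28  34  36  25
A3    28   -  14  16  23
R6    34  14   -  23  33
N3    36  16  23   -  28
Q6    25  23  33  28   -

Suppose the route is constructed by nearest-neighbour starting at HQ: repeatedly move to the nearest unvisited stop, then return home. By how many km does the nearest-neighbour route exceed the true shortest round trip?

From HQ: Q6=25, A3=28, R6=34, N3=36 → choose Q6 (25).
From Q6: A3=23, N3=28, R6=33 → choose A3 (23).
From A3: R6=14, N3=16 → choose R6 (14).
From R6: N3=23 → choose N3 (23).
NN route HQ → Q6 → A3 → R6 → N3 → HQ costs 121.
Optimal: HQ → R6 → A3 → N3 → Q6 → HQ costs 117 (by enumerating all 12 distinct tours).
Excess = 121 − 117 = 4.

4 km longer than the optimal tour.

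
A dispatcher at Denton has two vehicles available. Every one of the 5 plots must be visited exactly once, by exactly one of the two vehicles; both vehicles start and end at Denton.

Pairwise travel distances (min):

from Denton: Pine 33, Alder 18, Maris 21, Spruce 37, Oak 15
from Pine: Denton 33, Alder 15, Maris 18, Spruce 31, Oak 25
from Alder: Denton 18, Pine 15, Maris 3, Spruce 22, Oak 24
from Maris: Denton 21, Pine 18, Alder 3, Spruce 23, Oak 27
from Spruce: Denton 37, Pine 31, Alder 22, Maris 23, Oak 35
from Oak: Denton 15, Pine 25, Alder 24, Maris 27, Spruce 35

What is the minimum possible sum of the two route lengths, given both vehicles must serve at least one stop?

There are 2^4 − 1 = 15 ways to divide the 5 stops into two non-empty groups. For each, the best each vehicle can do is its own shortest tour through its group:
  {Pine} + {Alder, Maris, Spruce, Oak}: 66 + 94 = 160
  {Alder} + {Pine, Maris, Spruce, Oak}: 36 + 115 = 151
  {Pine, Alder} + {Maris, Spruce, Oak}: 66 + 94 = 160
  {Maris} + {Pine, Alder, Spruce, Oak}: 42 + 111 = 153
  {Pine, Maris} + {Alder, Spruce, Oak}: 72 + 90 = 162
  {Alder, Maris} + {Pine, Spruce, Oak}: 42 + 108 = 150
  … (15 splits in total)
  {Pine, Alder, Maris, Spruce} + {Oak}: 107 + 30 = 137  ← best
Best: vehicle 1 Denton → Alder → Maris → Pine → Spruce → Denton = 107; vehicle 2 Denton → Oak → Denton = 30; combined 137.

Minimum combined distance: 137 min.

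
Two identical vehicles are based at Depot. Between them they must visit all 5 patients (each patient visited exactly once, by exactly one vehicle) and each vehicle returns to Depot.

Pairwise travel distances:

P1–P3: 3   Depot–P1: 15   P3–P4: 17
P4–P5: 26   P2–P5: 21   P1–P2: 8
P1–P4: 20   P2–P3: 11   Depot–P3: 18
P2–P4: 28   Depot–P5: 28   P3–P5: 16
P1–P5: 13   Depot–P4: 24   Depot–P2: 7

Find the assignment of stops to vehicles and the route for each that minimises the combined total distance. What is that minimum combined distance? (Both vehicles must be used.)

Minimum combined distance: 98.

Check every non-empty split of the stops between the two vehicles; for each half take its own optimal tour:
  {P1} + {P2, P3, P4, P5}: 30 + 84 = 114
  {P2} + {P1, P3, P4, P5}: 14 + 84 = 98
  {P1, P2} + {P3, P4, P5}: 30 + 84 = 114
  {P3} + {P1, P2, P4, P5}: 36 + 78 = 114
  {P1, P3} + {P2, P4, P5}: 36 + 78 = 114
  {P2, P3} + {P1, P4, P5}: 36 + 78 = 114
  … (15 splits in total)
Best: vehicle 1 Depot → P2 → Depot = 14; vehicle 2 Depot → P1 → P3 → P5 → P4 → Depot = 84; combined 98.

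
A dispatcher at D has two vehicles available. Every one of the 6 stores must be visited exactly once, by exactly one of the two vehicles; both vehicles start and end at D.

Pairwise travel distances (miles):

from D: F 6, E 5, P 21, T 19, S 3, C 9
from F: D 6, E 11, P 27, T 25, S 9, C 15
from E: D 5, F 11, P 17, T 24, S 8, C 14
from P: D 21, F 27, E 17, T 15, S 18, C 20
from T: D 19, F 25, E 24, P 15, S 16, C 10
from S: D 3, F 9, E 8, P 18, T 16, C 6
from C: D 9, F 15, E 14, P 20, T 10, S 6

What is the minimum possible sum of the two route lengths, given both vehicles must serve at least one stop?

Try each way of splitting the stops between the two vehicles (each non-empty) and, for each split, find the best tour for each vehicle:
  {F} + {E, P, T, S, C}: 12 + 56 = 68
  {E} + {F, P, T, S, C}: 10 + 67 = 77
  {F, E} + {P, T, S, C}: 22 + 55 = 77
  {P} + {F, E, T, S, C}: 42 + 60 = 102
  {F, P} + {E, T, S, C}: 54 + 48 = 102
  {E, P} + {F, T, S, C}: 43 + 50 = 93
  … (31 splits in total)
Best: vehicle 1 D → F → D = 12; vehicle 2 D → E → P → T → C → S → D = 56; combined 68.

68 miles — the smallest possible combined total.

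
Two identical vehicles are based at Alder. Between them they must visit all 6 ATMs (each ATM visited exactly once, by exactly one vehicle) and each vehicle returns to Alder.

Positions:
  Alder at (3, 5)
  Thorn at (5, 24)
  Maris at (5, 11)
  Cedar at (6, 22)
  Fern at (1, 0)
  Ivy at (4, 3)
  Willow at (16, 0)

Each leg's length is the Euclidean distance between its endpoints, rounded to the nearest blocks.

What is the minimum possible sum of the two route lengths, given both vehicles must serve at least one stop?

Check every non-empty split of the stops between the two vehicles; for each half take its own optimal tour:
  {Thorn} + {Maris, Cedar, Fern, Ivy, Willow}: 38 + 62 = 100
  {Maris} + {Thorn, Cedar, Fern, Ivy, Willow}: 12 + 66 = 78
  {Thorn, Maris} + {Cedar, Fern, Ivy, Willow}: 38 + 62 = 100
  {Cedar} + {Thorn, Maris, Fern, Ivy, Willow}: 34 + 66 = 100
  {Thorn, Cedar} + {Maris, Fern, Ivy, Willow}: 38 + 43 = 81
  {Maris, Cedar} + {Thorn, Fern, Ivy, Willow}: 34 + 66 = 100
  … (31 splits in total)
  {Fern} + {Thorn, Maris, Cedar, Ivy, Willow}: 10 + 59 = 69  ← best
Best: vehicle 1 Alder → Fern → Alder = 10; vehicle 2 Alder → Maris → Thorn → Cedar → Willow → Ivy → Alder = 59; combined 69.

Minimum combined distance: 69 blocks.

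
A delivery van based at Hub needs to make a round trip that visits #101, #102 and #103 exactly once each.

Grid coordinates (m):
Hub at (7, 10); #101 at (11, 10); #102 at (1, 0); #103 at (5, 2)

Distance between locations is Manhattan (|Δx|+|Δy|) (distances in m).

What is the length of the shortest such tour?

Hub - #101 - #102 - #103 - Hub: 4+20+6+10 = 40
Hub - #101 - #103 - #102 - Hub: 4+14+6+16 = 40
Hub - #102 - #101 - #103 - Hub: 16+20+14+10 = 60
The minimum is 40.
One optimal route: Hub → #101 → #102 → #103 → Hub (or its reverse).

Shortest round trip = 40 m.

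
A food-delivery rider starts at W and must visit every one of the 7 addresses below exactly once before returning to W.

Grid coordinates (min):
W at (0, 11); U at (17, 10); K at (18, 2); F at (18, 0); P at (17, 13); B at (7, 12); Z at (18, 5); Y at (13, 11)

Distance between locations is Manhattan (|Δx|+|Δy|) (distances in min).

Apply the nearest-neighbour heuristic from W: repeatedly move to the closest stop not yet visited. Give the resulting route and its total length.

66 min along W → B → Y → U → P → Z → K → F → W.

At W the remaining stops are B 8, Y 13, U 18, P 19, Z 24, K 27, F 29; go to B.
At B the remaining stops are Y 7, P 11, U 12, Z 18, K 21, F 23; go to Y.
At Y the remaining stops are U 5, P 6, Z 11, K 14, F 16; go to U.
At U the remaining stops are P 3, Z 6, K 9, F 11; go to P.
At P the remaining stops are Z 9, K 12, F 14; go to Z.
At Z the remaining stops are K 3, F 5; go to K.
At K the remaining stops are F 2; go to F.
Return F→W: 29.
Total = 8 + 7 + 5 + 3 + 9 + 3 + 2 + 29 = 66.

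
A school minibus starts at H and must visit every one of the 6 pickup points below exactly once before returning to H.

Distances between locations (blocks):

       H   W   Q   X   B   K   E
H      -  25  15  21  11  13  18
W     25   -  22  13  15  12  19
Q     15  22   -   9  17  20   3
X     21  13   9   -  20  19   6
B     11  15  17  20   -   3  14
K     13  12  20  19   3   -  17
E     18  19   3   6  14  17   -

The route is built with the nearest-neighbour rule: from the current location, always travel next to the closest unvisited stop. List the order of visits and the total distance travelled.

Nearest-neighbour total = 63 blocks; route H → B → K → W → X → E → Q → H.

H → [B:11 / K:13 / Q:15 / E:18 / X:21 / W:25] → B (11)
B → [K:3 / E:14 / W:15 / Q:17 / X:20] → K (3)
K → [W:12 / E:17 / X:19 / Q:20] → W (12)
W → [X:13 / E:19 / Q:22] → X (13)
X → [E:6 / Q:9] → E (6)
E → [Q:3] → Q (3)
Return Q→H: 15.
Total = 11 + 3 + 12 + 13 + 6 + 3 + 15 = 63.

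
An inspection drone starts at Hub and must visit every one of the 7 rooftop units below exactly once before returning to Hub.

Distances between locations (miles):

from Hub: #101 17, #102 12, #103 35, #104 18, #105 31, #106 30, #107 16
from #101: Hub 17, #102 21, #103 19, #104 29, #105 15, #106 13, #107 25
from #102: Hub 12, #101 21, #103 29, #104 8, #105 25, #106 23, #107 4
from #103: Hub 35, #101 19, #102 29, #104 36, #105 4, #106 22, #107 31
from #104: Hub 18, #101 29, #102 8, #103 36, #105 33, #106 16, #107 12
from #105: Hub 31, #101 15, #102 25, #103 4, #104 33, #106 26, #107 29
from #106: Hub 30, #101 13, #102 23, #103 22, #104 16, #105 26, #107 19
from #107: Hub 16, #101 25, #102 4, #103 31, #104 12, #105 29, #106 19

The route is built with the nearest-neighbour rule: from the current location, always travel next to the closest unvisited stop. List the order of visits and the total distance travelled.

111 miles along Hub → #102 → #107 → #104 → #106 → #101 → #105 → #103 → Hub.

From Hub: distances to unvisited — #102=12, #107=16, #101=17, #104=18, #106=30, #105=31, #103=35. Nearest is #102 (12).
From #102: distances to unvisited — #107=4, #104=8, #101=21, #106=23, #105=25, #103=29. Nearest is #107 (4).
From #107: distances to unvisited — #104=12, #106=19, #101=25, #105=29, #103=31. Nearest is #104 (12).
From #104: distances to unvisited — #106=16, #101=29, #105=33, #103=36. Nearest is #106 (16).
From #106: distances to unvisited — #101=13, #103=22, #105=26. Nearest is #101 (13).
From #101: distances to unvisited — #105=15, #103=19. Nearest is #105 (15).
From #105: distances to unvisited — #103=4. Nearest is #103 (4).
Return #103→Hub: 35.
Total = 12 + 4 + 12 + 16 + 13 + 15 + 4 + 35 = 111.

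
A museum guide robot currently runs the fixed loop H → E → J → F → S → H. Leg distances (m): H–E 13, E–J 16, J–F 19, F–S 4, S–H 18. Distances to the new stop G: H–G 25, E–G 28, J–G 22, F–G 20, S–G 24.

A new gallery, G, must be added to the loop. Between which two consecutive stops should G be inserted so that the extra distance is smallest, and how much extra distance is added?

Insertion cost between consecutive stops i–j is d(i,G) + d(G,j) − d(i,j):
  between H and E: 25 + 28 − 13 = 40
  between E and J: 28 + 22 − 16 = 34
  between J and F: 22 + 20 − 19 = 23
  between F and S: 20 + 24 − 4 = 40
  between S and H: 24 + 25 − 18 = 31
Cheapest insertion is between J and F, adding 23.
New total = 70 + 23 = 93.

+23 m — insert G between J and F.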